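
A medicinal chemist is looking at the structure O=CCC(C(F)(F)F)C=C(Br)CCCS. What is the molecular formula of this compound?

C9H12BrF3OS

Walk through each heavy atom and fill implicit hydrogens from standard valence (C 4, N 3, O 2, S 2, halogen 1):
  atom 1: O, bond orders sum to 2 (valence 2) → 0 H
  atom 2: C, bond orders sum to 3 (valence 4) → 1 H
  atom 3: C, bond orders sum to 2 (valence 4) → 2 H
  atom 4: C, bond orders sum to 3 (valence 4) → 1 H
  atom 5: C, bond orders sum to 4 (valence 4) → 0 H
  atom 6: F (halogen, monovalent) → 0 H
  atom 7: F (halogen, monovalent) → 0 H
  atom 8: F (halogen, monovalent) → 0 H
  atom 9: C, bond orders sum to 3 (valence 4) → 1 H
  atom 10: C, bond orders sum to 4 (valence 4) → 0 H
  atom 11: Br (halogen, monovalent) → 0 H
  atom 12: C, bond orders sum to 2 (valence 4) → 2 H
  atom 13: C, bond orders sum to 2 (valence 4) → 2 H
  atom 14: C, bond orders sum to 2 (valence 4) → 2 H
  atom 15: S, bond orders sum to 1 (valence 2) → 1 H
Totals → C:9, H:12, Br:1, F:3, O:1, S:1.
In Hill order: C9H12BrF3OS.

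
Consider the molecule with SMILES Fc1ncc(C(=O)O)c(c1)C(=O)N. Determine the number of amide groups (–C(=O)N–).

1

The amide motif appears at heavy-atom position 11 in the SMILES.
Other groups present: 1 carboxylic acid.
Amide count: 1.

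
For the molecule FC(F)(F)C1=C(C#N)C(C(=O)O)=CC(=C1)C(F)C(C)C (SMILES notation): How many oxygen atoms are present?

Scan the SMILES for O atoms (remember two-letter symbols like Cl and Br are single atoms).
Oxygen count: 2.

2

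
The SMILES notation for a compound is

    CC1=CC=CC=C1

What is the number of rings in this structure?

In SMILES, each pair of matching ring-closure digits denotes one ring-closing bond; the number of such bonds equals the number of independent rings.
Ring-closure bonds here: 1.

1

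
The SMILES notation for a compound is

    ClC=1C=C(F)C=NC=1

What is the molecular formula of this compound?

Walk through each heavy atom and fill implicit hydrogens from standard valence (C 4, N 3, O 2, S 2, halogen 1):
  atom 1: Cl (halogen, monovalent) → 0 H
  atom 2: C, bond orders sum to 4 (valence 4) → 0 H
  atom 3: C, bond orders sum to 3 (valence 4) → 1 H
  atom 4: C, bond orders sum to 4 (valence 4) → 0 H
  atom 5: F (halogen, monovalent) → 0 H
  atom 6: C, bond orders sum to 3 (valence 4) → 1 H
  atom 7: N, bond orders sum to 3 (valence 3) → 0 H
  atom 8: C, bond orders sum to 3 (valence 4) → 1 H
Totals → C:5, H:3, Cl:1, F:1, N:1.
In Hill order: C5H3ClFN.

C5H3ClFN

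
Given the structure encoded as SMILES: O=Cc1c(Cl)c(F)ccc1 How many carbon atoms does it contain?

7

Count every carbon token in the SMILES (each C, including those in ring-closure positions and inside branches).
Carbon count: 7.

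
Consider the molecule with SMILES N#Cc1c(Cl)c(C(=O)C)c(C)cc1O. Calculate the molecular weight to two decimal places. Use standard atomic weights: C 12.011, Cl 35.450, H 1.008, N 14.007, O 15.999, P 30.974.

209.63 g/mol

First, the molecular formula is C10H8ClNO2 (counting implicit H from valence).
  C: 10 × 12.011 = 120.110
  Cl: 1 × 35.450 = 35.450
  H: 8 × 1.008 = 8.064
  N: 1 × 14.007 = 14.007
  O: 2 × 15.999 = 31.998
Sum: 10×12.011 + 1×35.450 + 8×1.008 + 1×14.007 + 2×15.999 = 209.629 → 209.63 g/mol.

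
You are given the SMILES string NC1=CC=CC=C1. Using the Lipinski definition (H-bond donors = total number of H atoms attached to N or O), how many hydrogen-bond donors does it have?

Donors: find every N or O and count the H atoms it carries.
  atom 1 (N): bond orders sum to 1 → 2 H
Lipinski HBD = 2.

2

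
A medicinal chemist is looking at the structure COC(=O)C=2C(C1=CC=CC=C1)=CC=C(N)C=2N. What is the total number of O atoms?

2

Scan the SMILES for O atoms (remember two-letter symbols like Cl and Br are single atoms).
Oxygen count: 2.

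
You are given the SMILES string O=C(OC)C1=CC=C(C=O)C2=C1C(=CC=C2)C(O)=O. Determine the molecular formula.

C14H10O5

Walk through each heavy atom and fill implicit hydrogens from standard valence (C 4, N 3, O 2, S 2, halogen 1):
  atom 1: O, bond orders sum to 2 (valence 2) → 0 H
  atom 2: C, bond orders sum to 4 (valence 4) → 0 H
  atom 3: O, bond orders sum to 2 (valence 2) → 0 H
  atom 4: C, bond orders sum to 1 (valence 4) → 3 H
  atom 5: C, bond orders sum to 4 (valence 4) → 0 H
  atom 6: C, bond orders sum to 3 (valence 4) → 1 H
  atom 7: C, bond orders sum to 3 (valence 4) → 1 H
  atom 8: C, bond orders sum to 4 (valence 4) → 0 H
  atom 9: C, bond orders sum to 3 (valence 4) → 1 H
  atom 10: O, bond orders sum to 2 (valence 2) → 0 H
  atom 11: C, bond orders sum to 4 (valence 4) → 0 H
  atom 12: C, bond orders sum to 4 (valence 4) → 0 H
  atom 13: C, bond orders sum to 4 (valence 4) → 0 H
  atom 14: C, bond orders sum to 3 (valence 4) → 1 H
  atom 15: C, bond orders sum to 3 (valence 4) → 1 H
  atom 16: C, bond orders sum to 3 (valence 4) → 1 H
  atom 17: C, bond orders sum to 4 (valence 4) → 0 H
  atom 18: O, bond orders sum to 1 (valence 2) → 1 H
  atom 19: O, bond orders sum to 2 (valence 2) → 0 H
Totals → C:14, H:10, O:5.
In Hill order: C14H10O5.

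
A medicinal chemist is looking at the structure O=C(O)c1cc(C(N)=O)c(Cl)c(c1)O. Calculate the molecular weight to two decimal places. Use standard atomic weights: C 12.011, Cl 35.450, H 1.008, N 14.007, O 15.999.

First, the molecular formula is C8H6ClNO4 (counting implicit H from valence).
  C: 8 × 12.011 = 96.088
  Cl: 1 × 35.450 = 35.450
  H: 6 × 1.008 = 6.048
  N: 1 × 14.007 = 14.007
  O: 4 × 15.999 = 63.996
Sum: 8×12.011 + 1×35.450 + 6×1.008 + 1×14.007 + 4×15.999 = 215.589 → 215.59 g/mol.

215.59 g/mol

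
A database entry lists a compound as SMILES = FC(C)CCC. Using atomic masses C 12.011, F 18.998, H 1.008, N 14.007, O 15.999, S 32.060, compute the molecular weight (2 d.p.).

First, the molecular formula is C5H11F (counting implicit H from valence).
  C: 5 × 12.011 = 60.055
  F: 1 × 18.998 = 18.998
  H: 11 × 1.008 = 11.088
Sum: 5×12.011 + 1×18.998 + 11×1.008 = 90.141 → 90.14 g/mol.

90.14 g/mol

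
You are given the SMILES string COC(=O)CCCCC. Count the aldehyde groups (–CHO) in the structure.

Scan the SMILES for the aldehyde motif — none present.
Groups that are present: 1 ester.

0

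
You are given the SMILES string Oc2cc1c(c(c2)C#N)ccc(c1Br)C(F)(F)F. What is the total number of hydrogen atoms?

5

Walk through each heavy atom and fill implicit hydrogens from standard valence (C 4, N 3, O 2, S 2, halogen 1); for lowercase aromatic atoms, an aromatic c carries 1 H when it has two neighbours and 0 H with three, and aromatic n carries 0 H:
  atom 1: O, bond orders sum to 1 (valence 2) → 1 H
  atom 2: aromatic c, 3 neighbours → 0 H
  atom 3: aromatic c, 2 neighbours → 1 H
  atom 4: aromatic c, 3 neighbours → 0 H
  atom 5: aromatic c, 3 neighbours → 0 H
  atom 6: aromatic c, 3 neighbours → 0 H
  atom 7: aromatic c, 2 neighbours → 1 H
  atom 8: C, bond orders sum to 4 (valence 4) → 0 H
  atom 9: N, bond orders sum to 3 (valence 3) → 0 H
  atom 10: aromatic c, 2 neighbours → 1 H
  atom 11: aromatic c, 2 neighbours → 1 H
  atom 12: aromatic c, 3 neighbours → 0 H
  atom 13: aromatic c, 3 neighbours → 0 H
  atom 14: Br (halogen, monovalent) → 0 H
  atom 15: C, bond orders sum to 4 (valence 4) → 0 H
  atom 16: F (halogen, monovalent) → 0 H
  atom 17: F (halogen, monovalent) → 0 H
  atom 18: F (halogen, monovalent) → 0 H
Total hydrogens: 5.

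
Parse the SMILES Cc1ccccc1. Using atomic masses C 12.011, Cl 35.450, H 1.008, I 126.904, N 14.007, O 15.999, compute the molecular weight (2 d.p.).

First, the molecular formula is C7H8 (counting implicit H from valence).
  C: 7 × 12.011 = 84.077
  H: 8 × 1.008 = 8.064
Sum: 7×12.011 + 8×1.008 = 92.141 → 92.14 g/mol.

92.14 g/mol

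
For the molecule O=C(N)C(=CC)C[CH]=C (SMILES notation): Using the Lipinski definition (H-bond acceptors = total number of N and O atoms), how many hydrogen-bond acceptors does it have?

2

N atoms: 1; O atoms: 1.
Lipinski HBA = 1 + 1 = 2.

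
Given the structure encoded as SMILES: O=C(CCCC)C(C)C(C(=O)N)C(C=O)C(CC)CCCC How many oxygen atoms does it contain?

Scan the SMILES for O atoms (remember two-letter symbols like Cl and Br are single atoms).
Oxygen count: 3.

3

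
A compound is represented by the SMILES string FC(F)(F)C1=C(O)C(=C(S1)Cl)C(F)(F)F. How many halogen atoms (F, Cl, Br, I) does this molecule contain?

7

Halogen atoms appear at heavy-atom positions 1, 3, 4, 11, 13, 14, 15 (1×Cl, 6×F).
Other groups present: 1 hydroxyl.
Halogen count: 7.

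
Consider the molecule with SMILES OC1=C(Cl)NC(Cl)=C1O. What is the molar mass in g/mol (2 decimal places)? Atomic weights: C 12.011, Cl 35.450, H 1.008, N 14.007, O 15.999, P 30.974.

167.97 g/mol

First, the molecular formula is C4H3Cl2NO2 (counting implicit H from valence).
  C: 4 × 12.011 = 48.044
  Cl: 2 × 35.450 = 70.900
  H: 3 × 1.008 = 3.024
  N: 1 × 14.007 = 14.007
  O: 2 × 15.999 = 31.998
Sum: 4×12.011 + 2×35.450 + 3×1.008 + 1×14.007 + 2×15.999 = 167.973 → 167.97 g/mol.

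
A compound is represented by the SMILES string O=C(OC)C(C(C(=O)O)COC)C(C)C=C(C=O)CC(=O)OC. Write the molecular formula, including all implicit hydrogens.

Walk through each heavy atom and fill implicit hydrogens from standard valence (C 4, N 3, O 2, S 2, halogen 1):
  atom 1: O, bond orders sum to 2 (valence 2) → 0 H
  atom 2: C, bond orders sum to 4 (valence 4) → 0 H
  atom 3: O, bond orders sum to 2 (valence 2) → 0 H
  atom 4: C, bond orders sum to 1 (valence 4) → 3 H
  atom 5: C, bond orders sum to 3 (valence 4) → 1 H
  atom 6: C, bond orders sum to 3 (valence 4) → 1 H
  atom 7: C, bond orders sum to 4 (valence 4) → 0 H
  atom 8: O, bond orders sum to 2 (valence 2) → 0 H
  atom 9: O, bond orders sum to 1 (valence 2) → 1 H
  atom 10: C, bond orders sum to 2 (valence 4) → 2 H
  atom 11: O, bond orders sum to 2 (valence 2) → 0 H
  atom 12: C, bond orders sum to 1 (valence 4) → 3 H
  atom 13: C, bond orders sum to 3 (valence 4) → 1 H
  atom 14: C, bond orders sum to 1 (valence 4) → 3 H
  atom 15: C, bond orders sum to 3 (valence 4) → 1 H
  atom 16: C, bond orders sum to 4 (valence 4) → 0 H
  atom 17: C, bond orders sum to 3 (valence 4) → 1 H
  atom 18: O, bond orders sum to 2 (valence 2) → 0 H
  atom 19: C, bond orders sum to 2 (valence 4) → 2 H
  atom 20: C, bond orders sum to 4 (valence 4) → 0 H
  atom 21: O, bond orders sum to 2 (valence 2) → 0 H
  atom 22: O, bond orders sum to 2 (valence 2) → 0 H
  atom 23: C, bond orders sum to 1 (valence 4) → 3 H
Totals → C:15, H:22, O:8.
In Hill order: C15H22O8.

C15H22O8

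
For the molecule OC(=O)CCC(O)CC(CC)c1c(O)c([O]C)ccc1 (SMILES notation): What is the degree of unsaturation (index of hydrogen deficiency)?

Molecular formula: C15H22O5.
DoU = (2C + 2 + N − H − X) / 2, where X is the halogen count and O/S are ignored.
    = (2·15 + 2 + 0 − 22 − 0) / 2 = 10 / 2 = 5.

5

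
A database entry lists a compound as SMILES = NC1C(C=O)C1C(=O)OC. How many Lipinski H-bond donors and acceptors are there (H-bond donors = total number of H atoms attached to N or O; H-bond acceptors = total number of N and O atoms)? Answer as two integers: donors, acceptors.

Donors: find every N or O and count the H atoms it carries.
  atom 1 (N): bond orders sum to 1 → 2 H
  atom 5 (O): bond orders sum to 2 → 0 H
  atom 8 (O): bond orders sum to 2 → 0 H
  atom 9 (O): bond orders sum to 2 → 0 H
Lipinski HBD = 2.
Acceptors: N atoms = 1, O atoms = 3 → HBA = 4.

2, 4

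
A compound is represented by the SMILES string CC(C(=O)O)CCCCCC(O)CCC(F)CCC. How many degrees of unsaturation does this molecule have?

Degree of unsaturation = (number of rings) + (number of π bonds).
Ring closures in the SMILES: 0.
π bonds: 1 double bond (each 1 DoU) → 1 DoU from unsaturation.
Total DoU = 0 + 1 = 1.

1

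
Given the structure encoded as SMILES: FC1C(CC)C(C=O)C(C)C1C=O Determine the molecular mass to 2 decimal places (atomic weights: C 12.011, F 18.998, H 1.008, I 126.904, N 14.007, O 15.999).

186.23 g/mol

First, the molecular formula is C10H15FO2 (counting implicit H from valence).
  C: 10 × 12.011 = 120.110
  F: 1 × 18.998 = 18.998
  H: 15 × 1.008 = 15.120
  O: 2 × 15.999 = 31.998
Sum: 10×12.011 + 1×18.998 + 15×1.008 + 2×15.999 = 186.226 → 186.23 g/mol.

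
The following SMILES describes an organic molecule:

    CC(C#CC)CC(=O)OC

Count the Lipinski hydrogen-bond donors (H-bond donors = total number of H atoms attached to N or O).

0

Donors: find every N or O and count the H atoms it carries.
  atom 8 (O): bond orders sum to 2 → 0 H
  atom 9 (O): bond orders sum to 2 → 0 H
Lipinski HBD = 0.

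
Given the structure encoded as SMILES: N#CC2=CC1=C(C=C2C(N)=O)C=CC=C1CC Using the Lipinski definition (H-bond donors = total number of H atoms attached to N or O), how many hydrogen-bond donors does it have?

2

Donors: find every N or O and count the H atoms it carries.
  atom 1 (N): bond orders sum to 3 → 0 H
  atom 10 (N): bond orders sum to 1 → 2 H
  atom 11 (O): bond orders sum to 2 → 0 H
Lipinski HBD = 2.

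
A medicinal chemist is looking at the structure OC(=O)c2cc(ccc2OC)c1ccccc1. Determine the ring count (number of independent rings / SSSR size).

2

In SMILES, each pair of matching ring-closure digits denotes one ring-closing bond; the number of such bonds equals the number of independent rings.
Ring-closure bonds here: 2.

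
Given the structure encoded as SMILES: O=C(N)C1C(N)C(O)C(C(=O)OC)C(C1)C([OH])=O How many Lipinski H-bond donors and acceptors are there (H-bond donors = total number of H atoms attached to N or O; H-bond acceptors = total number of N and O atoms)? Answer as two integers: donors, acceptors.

6, 8

Donors: find every N or O and count the H atoms it carries.
  atom 1 (O): bond orders sum to 2 → 0 H
  atom 3 (N): bond orders sum to 1 → 2 H
  atom 6 (N): bond orders sum to 1 → 2 H
  atom 8 (O): bond orders sum to 1 → 1 H
  atom 11 (O): bond orders sum to 2 → 0 H
  atom 12 (O): bond orders sum to 2 → 0 H
  atom 17 (O): bond orders sum to 1 → 1 H
  atom 18 (O): bond orders sum to 2 → 0 H
Lipinski HBD = 6.
Acceptors: N atoms = 2, O atoms = 6 → HBA = 8.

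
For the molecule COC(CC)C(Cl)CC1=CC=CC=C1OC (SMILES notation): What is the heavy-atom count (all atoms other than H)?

Every atom symbol written in the SMILES (organic subset) is one heavy atom; implicit H are not written.
Heavy atoms by element → C:13, Cl:1, O:2.
Total: 16.

16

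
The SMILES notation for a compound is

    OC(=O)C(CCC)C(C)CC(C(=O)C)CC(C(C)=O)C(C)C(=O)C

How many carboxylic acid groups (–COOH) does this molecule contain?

The carboxylic acid motif appears at heavy-atom position 2 in the SMILES.
Other groups present: 3 ketone.
Carboxylic acid count: 1.

1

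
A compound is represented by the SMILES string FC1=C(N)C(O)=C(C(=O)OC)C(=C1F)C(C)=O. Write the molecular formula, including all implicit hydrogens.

Walk through each heavy atom and fill implicit hydrogens from standard valence (C 4, N 3, O 2, S 2, halogen 1):
  atom 1: F (halogen, monovalent) → 0 H
  atom 2: C, bond orders sum to 4 (valence 4) → 0 H
  atom 3: C, bond orders sum to 4 (valence 4) → 0 H
  atom 4: N, bond orders sum to 1 (valence 3) → 2 H
  atom 5: C, bond orders sum to 4 (valence 4) → 0 H
  atom 6: O, bond orders sum to 1 (valence 2) → 1 H
  atom 7: C, bond orders sum to 4 (valence 4) → 0 H
  atom 8: C, bond orders sum to 4 (valence 4) → 0 H
  atom 9: O, bond orders sum to 2 (valence 2) → 0 H
  atom 10: O, bond orders sum to 2 (valence 2) → 0 H
  atom 11: C, bond orders sum to 1 (valence 4) → 3 H
  atom 12: C, bond orders sum to 4 (valence 4) → 0 H
  atom 13: C, bond orders sum to 4 (valence 4) → 0 H
  atom 14: F (halogen, monovalent) → 0 H
  atom 15: C, bond orders sum to 4 (valence 4) → 0 H
  atom 16: C, bond orders sum to 1 (valence 4) → 3 H
  atom 17: O, bond orders sum to 2 (valence 2) → 0 H
Totals → C:10, H:9, F:2, N:1, O:4.

C10H9F2NO4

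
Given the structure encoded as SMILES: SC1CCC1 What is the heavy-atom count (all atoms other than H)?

5

Every atom symbol written in the SMILES (organic subset) is one heavy atom; implicit H are not written.
Heavy atoms by element → C:4, S:1.
Total: 5.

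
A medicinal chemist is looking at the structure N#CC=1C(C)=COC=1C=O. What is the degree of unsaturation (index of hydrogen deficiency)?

6

Degree of unsaturation = (number of rings) + (number of π bonds).
Ring closures in the SMILES: 1.
π bonds: 3 double bonds (each 1 DoU), 1 triple bond (each 2 DoU) → 5 DoU from unsaturation.
Total DoU = 1 + 5 = 6.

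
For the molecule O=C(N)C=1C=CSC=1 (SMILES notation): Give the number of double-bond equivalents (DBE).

4

Degree of unsaturation = (number of rings) + (number of π bonds).
Ring closures in the SMILES: 1.
π bonds: 3 double bonds (each 1 DoU) → 3 DoU from unsaturation.
Total DoU = 1 + 3 = 4.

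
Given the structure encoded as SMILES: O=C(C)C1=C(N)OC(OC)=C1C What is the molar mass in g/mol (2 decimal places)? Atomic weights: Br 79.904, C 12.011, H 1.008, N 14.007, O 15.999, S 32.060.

First, the molecular formula is C8H11NO3 (counting implicit H from valence).
  C: 8 × 12.011 = 96.088
  H: 11 × 1.008 = 11.088
  N: 1 × 14.007 = 14.007
  O: 3 × 15.999 = 47.997
Sum: 8×12.011 + 11×1.008 + 1×14.007 + 3×15.999 = 169.180 → 169.18 g/mol.

169.18 g/mol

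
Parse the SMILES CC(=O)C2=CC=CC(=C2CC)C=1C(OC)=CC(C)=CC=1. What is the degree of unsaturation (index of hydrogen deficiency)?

9

Degree of unsaturation = (number of rings) + (number of π bonds).
Ring closures in the SMILES: 2.
π bonds: 7 double bonds (each 1 DoU) → 7 DoU from unsaturation.
Total DoU = 2 + 7 = 9.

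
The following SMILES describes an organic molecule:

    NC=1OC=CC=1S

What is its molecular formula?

Walk through each heavy atom and fill implicit hydrogens from standard valence (C 4, N 3, O 2, S 2, halogen 1):
  atom 1: N, bond orders sum to 1 (valence 3) → 2 H
  atom 2: C, bond orders sum to 4 (valence 4) → 0 H
  atom 3: O, bond orders sum to 2 (valence 2) → 0 H
  atom 4: C, bond orders sum to 3 (valence 4) → 1 H
  atom 5: C, bond orders sum to 3 (valence 4) → 1 H
  atom 6: C, bond orders sum to 4 (valence 4) → 0 H
  atom 7: S, bond orders sum to 1 (valence 2) → 1 H
Totals → C:4, H:5, N:1, O:1, S:1.
In Hill order: C4H5NOS.

C4H5NOS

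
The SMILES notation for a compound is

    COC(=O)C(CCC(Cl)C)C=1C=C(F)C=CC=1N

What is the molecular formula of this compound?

Walk through each heavy atom and fill implicit hydrogens from standard valence (C 4, N 3, O 2, S 2, halogen 1):
  atom 1: C, bond orders sum to 1 (valence 4) → 3 H
  atom 2: O, bond orders sum to 2 (valence 2) → 0 H
  atom 3: C, bond orders sum to 4 (valence 4) → 0 H
  atom 4: O, bond orders sum to 2 (valence 2) → 0 H
  atom 5: C, bond orders sum to 3 (valence 4) → 1 H
  atom 6: C, bond orders sum to 2 (valence 4) → 2 H
  atom 7: C, bond orders sum to 2 (valence 4) → 2 H
  atom 8: C, bond orders sum to 3 (valence 4) → 1 H
  atom 9: Cl (halogen, monovalent) → 0 H
  atom 10: C, bond orders sum to 1 (valence 4) → 3 H
  atom 11: C, bond orders sum to 4 (valence 4) → 0 H
  atom 12: C, bond orders sum to 3 (valence 4) → 1 H
  atom 13: C, bond orders sum to 4 (valence 4) → 0 H
  atom 14: F (halogen, monovalent) → 0 H
  atom 15: C, bond orders sum to 3 (valence 4) → 1 H
  atom 16: C, bond orders sum to 3 (valence 4) → 1 H
  atom 17: C, bond orders sum to 4 (valence 4) → 0 H
  atom 18: N, bond orders sum to 1 (valence 3) → 2 H
Totals → C:13, H:17, Cl:1, F:1, N:1, O:2.

C13H17ClFNO2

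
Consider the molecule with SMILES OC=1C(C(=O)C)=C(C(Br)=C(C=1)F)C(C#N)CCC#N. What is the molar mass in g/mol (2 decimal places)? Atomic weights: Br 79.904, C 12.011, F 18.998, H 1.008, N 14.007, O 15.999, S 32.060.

325.14 g/mol

First, the molecular formula is C13H10BrFN2O2 (counting implicit H from valence).
  Br: 1 × 79.904 = 79.904
  C: 13 × 12.011 = 156.143
  F: 1 × 18.998 = 18.998
  H: 10 × 1.008 = 10.080
  N: 2 × 14.007 = 28.014
  O: 2 × 15.999 = 31.998
Sum: 1×79.904 + 13×12.011 + 1×18.998 + 10×1.008 + 2×14.007 + 2×15.999 = 325.137 → 325.14 g/mol.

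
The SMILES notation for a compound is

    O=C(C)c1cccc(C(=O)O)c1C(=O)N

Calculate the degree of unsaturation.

Molecular formula: C10H9NO4.
DoU = (2C + 2 + N − H − X) / 2, where X is the halogen count and O/S are ignored.
    = (2·10 + 2 + 1 − 9 − 0) / 2 = 14 / 2 = 7.

7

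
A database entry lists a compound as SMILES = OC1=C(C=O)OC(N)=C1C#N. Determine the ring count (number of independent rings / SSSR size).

1

In SMILES, each pair of matching ring-closure digits denotes one ring-closing bond; the number of such bonds equals the number of independent rings.
Ring-closure bonds here: 1.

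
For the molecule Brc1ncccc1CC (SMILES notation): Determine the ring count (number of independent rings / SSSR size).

1

In SMILES, each pair of matching ring-closure digits denotes one ring-closing bond; the number of such bonds equals the number of independent rings.
Ring-closure bonds here: 1.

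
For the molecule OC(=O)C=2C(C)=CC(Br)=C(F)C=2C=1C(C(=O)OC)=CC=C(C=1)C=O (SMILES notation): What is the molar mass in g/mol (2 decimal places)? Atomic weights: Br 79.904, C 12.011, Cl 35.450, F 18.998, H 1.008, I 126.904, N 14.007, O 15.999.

395.18 g/mol

First, the molecular formula is C17H12BrFO5 (counting implicit H from valence).
  Br: 1 × 79.904 = 79.904
  C: 17 × 12.011 = 204.187
  F: 1 × 18.998 = 18.998
  H: 12 × 1.008 = 12.096
  O: 5 × 15.999 = 79.995
Sum: 1×79.904 + 17×12.011 + 1×18.998 + 12×1.008 + 5×15.999 = 395.180 → 395.18 g/mol.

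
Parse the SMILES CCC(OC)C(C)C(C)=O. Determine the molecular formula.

C8H16O2

Walk through each heavy atom and fill implicit hydrogens from standard valence (C 4, N 3, O 2, S 2, halogen 1):
  atom 1: C, bond orders sum to 1 (valence 4) → 3 H
  atom 2: C, bond orders sum to 2 (valence 4) → 2 H
  atom 3: C, bond orders sum to 3 (valence 4) → 1 H
  atom 4: O, bond orders sum to 2 (valence 2) → 0 H
  atom 5: C, bond orders sum to 1 (valence 4) → 3 H
  atom 6: C, bond orders sum to 3 (valence 4) → 1 H
  atom 7: C, bond orders sum to 1 (valence 4) → 3 H
  atom 8: C, bond orders sum to 4 (valence 4) → 0 H
  atom 9: C, bond orders sum to 1 (valence 4) → 3 H
  atom 10: O, bond orders sum to 2 (valence 2) → 0 H
Totals → C:8, H:16, O:2.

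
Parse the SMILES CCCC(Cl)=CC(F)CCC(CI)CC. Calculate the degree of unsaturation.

Molecular formula: C12H21ClFI.
DoU = (2C + 2 + N − H − X) / 2, where X is the halogen count and O/S are ignored.
    = (2·12 + 2 + 0 − 21 − 3) / 2 = 2 / 2 = 1.

1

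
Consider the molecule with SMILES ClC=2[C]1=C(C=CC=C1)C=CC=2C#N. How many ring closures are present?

In SMILES, each pair of matching ring-closure digits denotes one ring-closing bond; the number of such bonds equals the number of independent rings.
Ring-closure bonds here: 2.

2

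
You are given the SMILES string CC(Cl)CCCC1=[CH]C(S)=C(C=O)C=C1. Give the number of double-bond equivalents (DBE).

5

Degree of unsaturation = (number of rings) + (number of π bonds).
Ring closures in the SMILES: 1.
π bonds: 4 double bonds (each 1 DoU) → 4 DoU from unsaturation.
Total DoU = 1 + 4 = 5.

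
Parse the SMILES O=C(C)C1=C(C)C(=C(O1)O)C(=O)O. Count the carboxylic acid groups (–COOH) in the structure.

1

The carboxylic acid motif appears at heavy-atom position 11 in the SMILES.
Other groups present: 1 hydroxyl, 1 ketone.
Carboxylic acid count: 1.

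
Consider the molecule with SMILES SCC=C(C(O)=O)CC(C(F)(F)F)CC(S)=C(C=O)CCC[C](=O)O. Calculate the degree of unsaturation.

Degree of unsaturation = (number of rings) + (number of π bonds).
Ring closures in the SMILES: 0.
π bonds: 5 double bonds (each 1 DoU) → 5 DoU from unsaturation.
Total DoU = 0 + 5 = 5.

5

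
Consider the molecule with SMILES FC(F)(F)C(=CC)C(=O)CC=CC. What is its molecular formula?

Walk through each heavy atom and fill implicit hydrogens from standard valence (C 4, N 3, O 2, S 2, halogen 1):
  atom 1: F (halogen, monovalent) → 0 H
  atom 2: C, bond orders sum to 4 (valence 4) → 0 H
  atom 3: F (halogen, monovalent) → 0 H
  atom 4: F (halogen, monovalent) → 0 H
  atom 5: C, bond orders sum to 4 (valence 4) → 0 H
  atom 6: C, bond orders sum to 3 (valence 4) → 1 H
  atom 7: C, bond orders sum to 1 (valence 4) → 3 H
  atom 8: C, bond orders sum to 4 (valence 4) → 0 H
  atom 9: O, bond orders sum to 2 (valence 2) → 0 H
  atom 10: C, bond orders sum to 2 (valence 4) → 2 H
  atom 11: C, bond orders sum to 3 (valence 4) → 1 H
  atom 12: C, bond orders sum to 3 (valence 4) → 1 H
  atom 13: C, bond orders sum to 1 (valence 4) → 3 H
Totals → C:9, H:11, F:3, O:1.
In Hill order: C9H11F3O.

C9H11F3O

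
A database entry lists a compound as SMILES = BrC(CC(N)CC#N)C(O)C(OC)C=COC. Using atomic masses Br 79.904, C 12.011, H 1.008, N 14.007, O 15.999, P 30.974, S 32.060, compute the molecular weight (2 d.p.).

307.19 g/mol

First, the molecular formula is C11H19BrN2O3 (counting implicit H from valence).
  Br: 1 × 79.904 = 79.904
  C: 11 × 12.011 = 132.121
  H: 19 × 1.008 = 19.152
  N: 2 × 14.007 = 28.014
  O: 3 × 15.999 = 47.997
Sum: 1×79.904 + 11×12.011 + 19×1.008 + 2×14.007 + 3×15.999 = 307.188 → 307.19 g/mol.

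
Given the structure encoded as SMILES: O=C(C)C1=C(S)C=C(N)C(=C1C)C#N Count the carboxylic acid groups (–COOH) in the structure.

Scan the SMILES for the carboxylic acid motif — none present.
Groups that are present: 1 ketone, 1 nitrile, 1 primary amine, 1 thiol.

0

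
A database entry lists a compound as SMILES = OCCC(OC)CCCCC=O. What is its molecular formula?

Walk through each heavy atom and fill implicit hydrogens from standard valence (C 4, N 3, O 2, S 2, halogen 1):
  atom 1: O, bond orders sum to 1 (valence 2) → 1 H
  atom 2: C, bond orders sum to 2 (valence 4) → 2 H
  atom 3: C, bond orders sum to 2 (valence 4) → 2 H
  atom 4: C, bond orders sum to 3 (valence 4) → 1 H
  atom 5: O, bond orders sum to 2 (valence 2) → 0 H
  atom 6: C, bond orders sum to 1 (valence 4) → 3 H
  atom 7: C, bond orders sum to 2 (valence 4) → 2 H
  atom 8: C, bond orders sum to 2 (valence 4) → 2 H
  atom 9: C, bond orders sum to 2 (valence 4) → 2 H
  atom 10: C, bond orders sum to 2 (valence 4) → 2 H
  atom 11: C, bond orders sum to 3 (valence 4) → 1 H
  atom 12: O, bond orders sum to 2 (valence 2) → 0 H
Totals → C:9, H:18, O:3.

C9H18O3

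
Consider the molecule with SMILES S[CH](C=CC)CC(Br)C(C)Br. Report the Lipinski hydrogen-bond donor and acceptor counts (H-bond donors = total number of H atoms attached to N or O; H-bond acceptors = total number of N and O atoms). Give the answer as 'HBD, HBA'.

Donors: find every N or O and count the H atoms it carries.
  (no N or O atoms present)
Lipinski HBD = 0.
Acceptors: N atoms = 0, O atoms = 0 → HBA = 0.

0, 0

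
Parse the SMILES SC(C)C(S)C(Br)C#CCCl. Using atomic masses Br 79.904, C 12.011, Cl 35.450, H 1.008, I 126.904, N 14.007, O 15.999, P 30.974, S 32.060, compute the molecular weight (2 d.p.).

First, the molecular formula is C7H10BrClS2 (counting implicit H from valence).
  Br: 1 × 79.904 = 79.904
  C: 7 × 12.011 = 84.077
  Cl: 1 × 35.450 = 35.450
  H: 10 × 1.008 = 10.080
  S: 2 × 32.060 = 64.120
Sum: 1×79.904 + 7×12.011 + 1×35.450 + 10×1.008 + 2×32.060 = 273.631 → 273.63 g/mol.

273.63 g/mol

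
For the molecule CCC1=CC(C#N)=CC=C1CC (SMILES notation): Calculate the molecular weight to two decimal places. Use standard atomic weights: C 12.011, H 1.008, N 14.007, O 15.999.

First, the molecular formula is C11H13N (counting implicit H from valence).
  C: 11 × 12.011 = 132.121
  H: 13 × 1.008 = 13.104
  N: 1 × 14.007 = 14.007
Sum: 11×12.011 + 13×1.008 + 1×14.007 = 159.232 → 159.23 g/mol.

159.23 g/mol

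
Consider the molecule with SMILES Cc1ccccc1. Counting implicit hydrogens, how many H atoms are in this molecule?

Walk through each heavy atom and fill implicit hydrogens from standard valence (C 4, N 3, O 2, S 2, halogen 1); for lowercase aromatic atoms, an aromatic c carries 1 H when it has two neighbours and 0 H with three, and aromatic n carries 0 H:
  atom 1: C, bond orders sum to 1 (valence 4) → 3 H
  atom 2: aromatic c, 3 neighbours → 0 H
  atom 3: aromatic c, 2 neighbours → 1 H
  atom 4: aromatic c, 2 neighbours → 1 H
  atom 5: aromatic c, 2 neighbours → 1 H
  atom 6: aromatic c, 2 neighbours → 1 H
  atom 7: aromatic c, 2 neighbours → 1 H
Total hydrogens: 8.

8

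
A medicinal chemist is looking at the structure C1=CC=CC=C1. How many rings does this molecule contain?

In SMILES, each pair of matching ring-closure digits denotes one ring-closing bond; the number of such bonds equals the number of independent rings.
Ring-closure bonds here: 1.

1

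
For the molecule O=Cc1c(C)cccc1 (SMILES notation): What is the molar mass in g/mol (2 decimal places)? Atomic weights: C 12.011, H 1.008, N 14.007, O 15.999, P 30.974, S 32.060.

First, the molecular formula is C8H8O (counting implicit H from valence).
  C: 8 × 12.011 = 96.088
  H: 8 × 1.008 = 8.064
  O: 1 × 15.999 = 15.999
Sum: 8×12.011 + 8×1.008 + 1×15.999 = 120.151 → 120.15 g/mol.

120.15 g/mol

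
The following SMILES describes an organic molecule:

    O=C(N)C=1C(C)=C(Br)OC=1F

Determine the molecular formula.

C6H5BrFNO2

Walk through each heavy atom and fill implicit hydrogens from standard valence (C 4, N 3, O 2, S 2, halogen 1):
  atom 1: O, bond orders sum to 2 (valence 2) → 0 H
  atom 2: C, bond orders sum to 4 (valence 4) → 0 H
  atom 3: N, bond orders sum to 1 (valence 3) → 2 H
  atom 4: C, bond orders sum to 4 (valence 4) → 0 H
  atom 5: C, bond orders sum to 4 (valence 4) → 0 H
  atom 6: C, bond orders sum to 1 (valence 4) → 3 H
  atom 7: C, bond orders sum to 4 (valence 4) → 0 H
  atom 8: Br (halogen, monovalent) → 0 H
  atom 9: O, bond orders sum to 2 (valence 2) → 0 H
  atom 10: C, bond orders sum to 4 (valence 4) → 0 H
  atom 11: F (halogen, monovalent) → 0 H
Totals → C:6, H:5, Br:1, F:1, N:1, O:2.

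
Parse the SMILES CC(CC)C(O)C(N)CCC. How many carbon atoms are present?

Count every carbon token in the SMILES (each C, including those in ring-closure positions and inside branches).
Carbon count: 9.

9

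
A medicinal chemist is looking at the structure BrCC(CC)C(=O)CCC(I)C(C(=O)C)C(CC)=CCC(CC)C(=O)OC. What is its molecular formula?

Walk through each heavy atom and fill implicit hydrogens from standard valence (C 4, N 3, O 2, S 2, halogen 1):
  atom 1: Br (halogen, monovalent) → 0 H
  atom 2: C, bond orders sum to 2 (valence 4) → 2 H
  atom 3: C, bond orders sum to 3 (valence 4) → 1 H
  atom 4: C, bond orders sum to 2 (valence 4) → 2 H
  atom 5: C, bond orders sum to 1 (valence 4) → 3 H
  atom 6: C, bond orders sum to 4 (valence 4) → 0 H
  atom 7: O, bond orders sum to 2 (valence 2) → 0 H
  atom 8: C, bond orders sum to 2 (valence 4) → 2 H
  atom 9: C, bond orders sum to 2 (valence 4) → 2 H
  atom 10: C, bond orders sum to 3 (valence 4) → 1 H
  atom 11: I (halogen, monovalent) → 0 H
  atom 12: C, bond orders sum to 3 (valence 4) → 1 H
  atom 13: C, bond orders sum to 4 (valence 4) → 0 H
  atom 14: O, bond orders sum to 2 (valence 2) → 0 H
  atom 15: C, bond orders sum to 1 (valence 4) → 3 H
  atom 16: C, bond orders sum to 4 (valence 4) → 0 H
  atom 17: C, bond orders sum to 2 (valence 4) → 2 H
  atom 18: C, bond orders sum to 1 (valence 4) → 3 H
  atom 19: C, bond orders sum to 3 (valence 4) → 1 H
  atom 20: C, bond orders sum to 2 (valence 4) → 2 H
  atom 21: C, bond orders sum to 3 (valence 4) → 1 H
  atom 22: C, bond orders sum to 2 (valence 4) → 2 H
  atom 23: C, bond orders sum to 1 (valence 4) → 3 H
  atom 24: C, bond orders sum to 4 (valence 4) → 0 H
  atom 25: O, bond orders sum to 2 (valence 2) → 0 H
  atom 26: O, bond orders sum to 2 (valence 2) → 0 H
  atom 27: C, bond orders sum to 1 (valence 4) → 3 H
Totals → C:21, H:34, Br:1, I:1, O:4.

C21H34BrIO4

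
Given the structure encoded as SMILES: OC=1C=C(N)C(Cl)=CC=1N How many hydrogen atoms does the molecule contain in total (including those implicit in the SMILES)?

Walk through each heavy atom and fill implicit hydrogens from standard valence (C 4, N 3, O 2, S 2, halogen 1):
  atom 1: O, bond orders sum to 1 (valence 2) → 1 H
  atom 2: C, bond orders sum to 4 (valence 4) → 0 H
  atom 3: C, bond orders sum to 3 (valence 4) → 1 H
  atom 4: C, bond orders sum to 4 (valence 4) → 0 H
  atom 5: N, bond orders sum to 1 (valence 3) → 2 H
  atom 6: C, bond orders sum to 4 (valence 4) → 0 H
  atom 7: Cl (halogen, monovalent) → 0 H
  atom 8: C, bond orders sum to 3 (valence 4) → 1 H
  atom 9: C, bond orders sum to 4 (valence 4) → 0 H
  atom 10: N, bond orders sum to 1 (valence 3) → 2 H
Total hydrogens: 7.

7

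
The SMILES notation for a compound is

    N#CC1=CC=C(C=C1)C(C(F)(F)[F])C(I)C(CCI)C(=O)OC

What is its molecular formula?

C15H14F3I2NO2

Walk through each heavy atom and fill implicit hydrogens from standard valence (C 4, N 3, O 2, S 2, halogen 1):
  atom 1: N, bond orders sum to 3 (valence 3) → 0 H
  atom 2: C, bond orders sum to 4 (valence 4) → 0 H
  atom 3: C, bond orders sum to 4 (valence 4) → 0 H
  atom 4: C, bond orders sum to 3 (valence 4) → 1 H
  atom 5: C, bond orders sum to 3 (valence 4) → 1 H
  atom 6: C, bond orders sum to 4 (valence 4) → 0 H
  atom 7: C, bond orders sum to 3 (valence 4) → 1 H
  atom 8: C, bond orders sum to 3 (valence 4) → 1 H
  atom 9: C, bond orders sum to 3 (valence 4) → 1 H
  atom 10: C, bond orders sum to 4 (valence 4) → 0 H
  atom 11: F (halogen, monovalent) → 0 H
  atom 12: F (halogen, monovalent) → 0 H
  atom 13: F with explicit H count 0
  atom 14: C, bond orders sum to 3 (valence 4) → 1 H
  atom 15: I (halogen, monovalent) → 0 H
  atom 16: C, bond orders sum to 3 (valence 4) → 1 H
  atom 17: C, bond orders sum to 2 (valence 4) → 2 H
  atom 18: C, bond orders sum to 2 (valence 4) → 2 H
  atom 19: I (halogen, monovalent) → 0 H
  atom 20: C, bond orders sum to 4 (valence 4) → 0 H
  atom 21: O, bond orders sum to 2 (valence 2) → 0 H
  atom 22: O, bond orders sum to 2 (valence 2) → 0 H
  atom 23: C, bond orders sum to 1 (valence 4) → 3 H
Totals → C:15, H:14, F:3, I:2, N:1, O:2.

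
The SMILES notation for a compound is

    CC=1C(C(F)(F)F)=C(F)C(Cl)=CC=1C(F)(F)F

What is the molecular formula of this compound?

C9H4ClF7

Walk through each heavy atom and fill implicit hydrogens from standard valence (C 4, N 3, O 2, S 2, halogen 1):
  atom 1: C, bond orders sum to 1 (valence 4) → 3 H
  atom 2: C, bond orders sum to 4 (valence 4) → 0 H
  atom 3: C, bond orders sum to 4 (valence 4) → 0 H
  atom 4: C, bond orders sum to 4 (valence 4) → 0 H
  atom 5: F (halogen, monovalent) → 0 H
  atom 6: F (halogen, monovalent) → 0 H
  atom 7: F (halogen, monovalent) → 0 H
  atom 8: C, bond orders sum to 4 (valence 4) → 0 H
  atom 9: F (halogen, monovalent) → 0 H
  atom 10: C, bond orders sum to 4 (valence 4) → 0 H
  atom 11: Cl (halogen, monovalent) → 0 H
  atom 12: C, bond orders sum to 3 (valence 4) → 1 H
  atom 13: C, bond orders sum to 4 (valence 4) → 0 H
  atom 14: C, bond orders sum to 4 (valence 4) → 0 H
  atom 15: F (halogen, monovalent) → 0 H
  atom 16: F (halogen, monovalent) → 0 H
  atom 17: F (halogen, monovalent) → 0 H
Totals → C:9, H:4, Cl:1, F:7.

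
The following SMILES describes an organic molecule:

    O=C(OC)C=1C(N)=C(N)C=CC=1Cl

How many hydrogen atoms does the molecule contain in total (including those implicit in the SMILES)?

9

Walk through each heavy atom and fill implicit hydrogens from standard valence (C 4, N 3, O 2, S 2, halogen 1):
  atom 1: O, bond orders sum to 2 (valence 2) → 0 H
  atom 2: C, bond orders sum to 4 (valence 4) → 0 H
  atom 3: O, bond orders sum to 2 (valence 2) → 0 H
  atom 4: C, bond orders sum to 1 (valence 4) → 3 H
  atom 5: C, bond orders sum to 4 (valence 4) → 0 H
  atom 6: C, bond orders sum to 4 (valence 4) → 0 H
  atom 7: N, bond orders sum to 1 (valence 3) → 2 H
  atom 8: C, bond orders sum to 4 (valence 4) → 0 H
  atom 9: N, bond orders sum to 1 (valence 3) → 2 H
  atom 10: C, bond orders sum to 3 (valence 4) → 1 H
  atom 11: C, bond orders sum to 3 (valence 4) → 1 H
  atom 12: C, bond orders sum to 4 (valence 4) → 0 H
  atom 13: Cl (halogen, monovalent) → 0 H
Total hydrogens: 9.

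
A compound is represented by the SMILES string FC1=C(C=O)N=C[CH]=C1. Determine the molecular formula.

C6H4FNO

Walk through each heavy atom and fill implicit hydrogens from standard valence (C 4, N 3, O 2, S 2, halogen 1):
  atom 1: F (halogen, monovalent) → 0 H
  atom 2: C, bond orders sum to 4 (valence 4) → 0 H
  atom 3: C, bond orders sum to 4 (valence 4) → 0 H
  atom 4: C, bond orders sum to 3 (valence 4) → 1 H
  atom 5: O, bond orders sum to 2 (valence 2) → 0 H
  atom 6: N, bond orders sum to 3 (valence 3) → 0 H
  atom 7: C, bond orders sum to 3 (valence 4) → 1 H
  atom 8: C with explicit H count 1
  atom 9: C, bond orders sum to 3 (valence 4) → 1 H
Totals → C:6, H:4, F:1, N:1, O:1.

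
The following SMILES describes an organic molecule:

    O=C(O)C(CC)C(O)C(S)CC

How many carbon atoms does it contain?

Count every carbon token in the SMILES (each C, including those in ring-closure positions and inside branches).
Carbon count: 8.

8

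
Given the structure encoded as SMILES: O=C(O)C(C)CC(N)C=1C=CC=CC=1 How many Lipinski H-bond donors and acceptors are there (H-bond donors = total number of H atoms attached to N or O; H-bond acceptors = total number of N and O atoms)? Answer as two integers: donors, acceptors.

3, 3

Donors: find every N or O and count the H atoms it carries.
  atom 1 (O): bond orders sum to 2 → 0 H
  atom 3 (O): bond orders sum to 1 → 1 H
  atom 8 (N): bond orders sum to 1 → 2 H
Lipinski HBD = 3.
Acceptors: N atoms = 1, O atoms = 2 → HBA = 3.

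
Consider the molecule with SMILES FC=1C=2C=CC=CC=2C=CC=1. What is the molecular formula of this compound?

Walk through each heavy atom and fill implicit hydrogens from standard valence (C 4, N 3, O 2, S 2, halogen 1):
  atom 1: F (halogen, monovalent) → 0 H
  atom 2: C, bond orders sum to 4 (valence 4) → 0 H
  atom 3: C, bond orders sum to 4 (valence 4) → 0 H
  atom 4: C, bond orders sum to 3 (valence 4) → 1 H
  atom 5: C, bond orders sum to 3 (valence 4) → 1 H
  atom 6: C, bond orders sum to 3 (valence 4) → 1 H
  atom 7: C, bond orders sum to 3 (valence 4) → 1 H
  atom 8: C, bond orders sum to 4 (valence 4) → 0 H
  atom 9: C, bond orders sum to 3 (valence 4) → 1 H
  atom 10: C, bond orders sum to 3 (valence 4) → 1 H
  atom 11: C, bond orders sum to 3 (valence 4) → 1 H
Totals → C:10, H:7, F:1.
In Hill order: C10H7F.

C10H7F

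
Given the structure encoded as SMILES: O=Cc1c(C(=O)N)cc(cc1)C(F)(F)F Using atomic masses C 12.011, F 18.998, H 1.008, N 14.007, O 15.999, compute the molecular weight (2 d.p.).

217.15 g/mol

First, the molecular formula is C9H6F3NO2 (counting implicit H from valence).
  C: 9 × 12.011 = 108.099
  F: 3 × 18.998 = 56.994
  H: 6 × 1.008 = 6.048
  N: 1 × 14.007 = 14.007
  O: 2 × 15.999 = 31.998
Sum: 9×12.011 + 3×18.998 + 6×1.008 + 1×14.007 + 2×15.999 = 217.146 → 217.15 g/mol.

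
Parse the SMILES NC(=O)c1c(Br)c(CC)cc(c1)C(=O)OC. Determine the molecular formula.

Walk through each heavy atom and fill implicit hydrogens from standard valence (C 4, N 3, O 2, S 2, halogen 1); for lowercase aromatic atoms, an aromatic c carries 1 H when it has two neighbours and 0 H with three, and aromatic n carries 0 H:
  atom 1: N, bond orders sum to 1 (valence 3) → 2 H
  atom 2: C, bond orders sum to 4 (valence 4) → 0 H
  atom 3: O, bond orders sum to 2 (valence 2) → 0 H
  atom 4: aromatic c, 3 neighbours → 0 H
  atom 5: aromatic c, 3 neighbours → 0 H
  atom 6: Br (halogen, monovalent) → 0 H
  atom 7: aromatic c, 3 neighbours → 0 H
  atom 8: C, bond orders sum to 2 (valence 4) → 2 H
  atom 9: C, bond orders sum to 1 (valence 4) → 3 H
  atom 10: aromatic c, 2 neighbours → 1 H
  atom 11: aromatic c, 3 neighbours → 0 H
  atom 12: aromatic c, 2 neighbours → 1 H
  atom 13: C, bond orders sum to 4 (valence 4) → 0 H
  atom 14: O, bond orders sum to 2 (valence 2) → 0 H
  atom 15: O, bond orders sum to 2 (valence 2) → 0 H
  atom 16: C, bond orders sum to 1 (valence 4) → 3 H
Totals → C:11, H:12, Br:1, N:1, O:3.

C11H12BrNO3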